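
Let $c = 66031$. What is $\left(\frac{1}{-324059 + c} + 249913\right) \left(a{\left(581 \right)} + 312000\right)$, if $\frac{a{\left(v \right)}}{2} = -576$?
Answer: $\frac{5011223471063856}{64507} \approx 7.7685 \cdot 10^{10}$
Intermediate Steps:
$a{\left(v \right)} = -1152$ ($a{\left(v \right)} = 2 \left(-576\right) = -1152$)
$\left(\frac{1}{-324059 + c} + 249913\right) \left(a{\left(581 \right)} + 312000\right) = \left(\frac{1}{-324059 + 66031} + 249913\right) \left(-1152 + 312000\right) = \left(\frac{1}{-258028} + 249913\right) 310848 = \left(- \frac{1}{258028} + 249913\right) 310848 = \frac{64484551563}{258028} \cdot 310848 = \frac{5011223471063856}{64507}$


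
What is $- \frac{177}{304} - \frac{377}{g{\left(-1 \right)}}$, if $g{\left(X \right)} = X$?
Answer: $\frac{114431}{304} \approx 376.42$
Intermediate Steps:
$- \frac{177}{304} - \frac{377}{g{\left(-1 \right)}} = - \frac{177}{304} - \frac{377}{-1} = \left(-177\right) \frac{1}{304} - -377 = - \frac{177}{304} + 377 = \frac{114431}{304}$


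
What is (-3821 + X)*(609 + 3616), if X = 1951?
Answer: -7900750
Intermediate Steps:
(-3821 + X)*(609 + 3616) = (-3821 + 1951)*(609 + 3616) = -1870*4225 = -7900750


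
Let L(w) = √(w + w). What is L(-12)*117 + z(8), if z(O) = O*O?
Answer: 64 + 234*I*√6 ≈ 64.0 + 573.18*I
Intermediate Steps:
z(O) = O²
L(w) = √2*√w (L(w) = √(2*w) = √2*√w)
L(-12)*117 + z(8) = (√2*√(-12))*117 + 8² = (√2*(2*I*√3))*117 + 64 = (2*I*√6)*117 + 64 = 234*I*√6 + 64 = 64 + 234*I*√6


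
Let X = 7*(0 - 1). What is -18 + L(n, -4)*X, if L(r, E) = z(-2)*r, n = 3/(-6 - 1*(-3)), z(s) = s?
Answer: -32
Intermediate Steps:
n = -1 (n = 3/(-6 + 3) = 3/(-3) = 3*(-⅓) = -1)
X = -7 (X = 7*(-1) = -7)
L(r, E) = -2*r
-18 + L(n, -4)*X = -18 - 2*(-1)*(-7) = -18 + 2*(-7) = -18 - 14 = -32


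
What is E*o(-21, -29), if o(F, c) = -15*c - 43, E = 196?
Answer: 76832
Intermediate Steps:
o(F, c) = -43 - 15*c
E*o(-21, -29) = 196*(-43 - 15*(-29)) = 196*(-43 + 435) = 196*392 = 76832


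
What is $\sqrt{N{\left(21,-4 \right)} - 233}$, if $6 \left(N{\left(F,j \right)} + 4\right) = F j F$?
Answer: $3 i \sqrt{59} \approx 23.043 i$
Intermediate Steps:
$N{\left(F,j \right)} = -4 + \frac{j F^{2}}{6}$ ($N{\left(F,j \right)} = -4 + \frac{F j F}{6} = -4 + \frac{j F^{2}}{6}$)
$\sqrt{N{\left(21,-4 \right)} - 233} = \sqrt{\left(-4 + \frac{1}{6} \left(-4\right) 21^{2}\right) - 233} = \sqrt{\left(-4 + \frac{1}{6} \left(-4\right) 441\right) - 233} = \sqrt{\left(-4 - 294\right) - 233} = \sqrt{-298 - 233} = \sqrt{-531} = 3 i \sqrt{59}$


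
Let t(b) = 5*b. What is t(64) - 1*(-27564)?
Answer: 27884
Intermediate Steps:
t(64) - 1*(-27564) = 5*64 - 1*(-27564) = 320 + 27564 = 27884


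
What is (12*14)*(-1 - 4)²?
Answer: 4200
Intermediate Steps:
(12*14)*(-1 - 4)² = 168*(-5)² = 168*25 = 4200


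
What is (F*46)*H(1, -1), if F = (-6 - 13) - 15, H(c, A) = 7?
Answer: -10948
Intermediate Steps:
F = -34 (F = -19 - 15 = -34)
(F*46)*H(1, -1) = -34*46*7 = -1564*7 = -10948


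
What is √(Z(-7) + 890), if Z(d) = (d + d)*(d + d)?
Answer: √1086 ≈ 32.955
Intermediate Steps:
Z(d) = 4*d² (Z(d) = (2*d)*(2*d) = 4*d²)
√(Z(-7) + 890) = √(4*(-7)² + 890) = √(4*49 + 890) = √(196 + 890) = √1086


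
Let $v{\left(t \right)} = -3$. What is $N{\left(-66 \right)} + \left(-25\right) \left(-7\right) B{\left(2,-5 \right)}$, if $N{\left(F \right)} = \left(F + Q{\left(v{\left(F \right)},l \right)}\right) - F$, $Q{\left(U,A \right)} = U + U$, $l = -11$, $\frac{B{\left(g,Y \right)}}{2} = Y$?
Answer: $-1756$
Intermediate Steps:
$B{\left(g,Y \right)} = 2 Y$
$Q{\left(U,A \right)} = 2 U$
$N{\left(F \right)} = -6$ ($N{\left(F \right)} = \left(F + 2 \left(-3\right)\right) - F = \left(F - 6\right) - F = \left(-6 + F\right) - F = -6$)
$N{\left(-66 \right)} + \left(-25\right) \left(-7\right) B{\left(2,-5 \right)} = -6 + \left(-25\right) \left(-7\right) 2 \left(-5\right) = -6 + 175 \left(-10\right) = -6 - 1750 = -1756$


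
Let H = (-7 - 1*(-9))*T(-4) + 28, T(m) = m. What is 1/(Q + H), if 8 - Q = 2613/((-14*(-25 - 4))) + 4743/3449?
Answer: 1400294/28270337 ≈ 0.049532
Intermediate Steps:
H = 20 (H = (-7 - 1*(-9))*(-4) + 28 = (-7 + 9)*(-4) + 28 = 2*(-4) + 28 = -8 + 28 = 20)
Q = 264457/1400294 (Q = 8 - (2613/((-14*(-25 - 4))) + 4743/3449) = 8 - (2613/((-14*(-29))) + 4743*(1/3449)) = 8 - (2613/406 + 4743/3449) = 8 - 1*10937895/1400294 = 8 - 10937895/1400294 = 264457/1400294 ≈ 0.18886)
1/(Q + H) = 1/(264457/1400294 + 20) = 1/(28270337/1400294) = 1400294/28270337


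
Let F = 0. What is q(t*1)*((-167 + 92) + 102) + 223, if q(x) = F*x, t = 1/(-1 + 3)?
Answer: 223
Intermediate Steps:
t = 1/2 ≈ 0.50000
q(x) = 0 (q(x) = 0*x = 0)
q(t*1)*((-167 + 92) + 102) + 223 = 0*((-167 + 92) + 102) + 223 = 0*(-75 + 102) + 223 = 0*27 + 223 = 0 + 223 = 223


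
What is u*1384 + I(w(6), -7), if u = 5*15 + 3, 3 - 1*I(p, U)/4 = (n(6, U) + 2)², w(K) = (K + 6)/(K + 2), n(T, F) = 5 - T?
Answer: 107960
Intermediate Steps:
w(K) = (6 + K)/(2 + K)
I(p, U) = 8 (I(p, U) = 12 - 4*((5 - 1*6) + 2)² = 12 - 4*((5 - 6) + 2)² = 12 - 4*(-1 + 2)² = 12 - 4*1² = 12 - 4*1 = 12 - 4 = 8)
u = 78 (u = 75 + 3 = 78)
u*1384 + I(w(6), -7) = 78*1384 + 8 = 107952 + 8 = 107960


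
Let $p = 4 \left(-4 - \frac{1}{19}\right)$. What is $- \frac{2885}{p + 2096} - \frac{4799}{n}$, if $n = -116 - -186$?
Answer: $- \frac{96737167}{1383060} \approx -69.944$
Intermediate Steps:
$p = - \frac{308}{19}$ ($p = 4 \left(-4 - \frac{1}{19}\right) = 4 \left(- \frac{77}{19}\right) = - \frac{308}{19} \approx -16.211$)
$n = 70$ ($n = -116 + 186 = 70$)
$- \frac{2885}{p + 2096} - \frac{4799}{n} = - \frac{2885}{- \frac{308}{19} + 2096} - \frac{4799}{70} = - \frac{2885}{\frac{39516}{19}} - \frac{4799}{70} = \left(-2885\right) \frac{19}{39516} - \frac{4799}{70} = - \frac{54815}{39516} - \frac{4799}{70} = - \frac{96737167}{1383060}$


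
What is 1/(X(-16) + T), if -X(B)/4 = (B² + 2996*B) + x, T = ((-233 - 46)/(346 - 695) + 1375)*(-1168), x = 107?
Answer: -349/494407964 ≈ -7.0590e-7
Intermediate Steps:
T = -560819872/349 (T = (-279/(-349) + 1375)*(-1168) = (-279*(-1/349) + 1375)*(-1168) = (279/349 + 1375)*(-1168) = (480154/349)*(-1168) = -560819872/349 ≈ -1.6069e+6)
X(B) = -428 - 11984*B - 4*B² (X(B) = -4*((B² + 2996*B) + 107) = -4*(107 + B² + 2996*B) = -428 - 11984*B - 4*B²)
1/(X(-16) + T) = 1/((-428 - 11984*(-16) - 4*(-16)²) - 560819872/349) = 1/((-428 + 191744 - 4*256) - 560819872/349) = 1/((-428 + 191744 - 1024) - 560819872/349) = 1/(190292 - 560819872/349) = 1/(-494407964/349) = -349/494407964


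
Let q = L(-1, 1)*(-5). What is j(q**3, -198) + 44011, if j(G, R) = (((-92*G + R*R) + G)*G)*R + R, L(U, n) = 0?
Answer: 43813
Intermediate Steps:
q = 0 (q = 0*(-5) = 0)
j(G, R) = R + G*R*(R**2 - 91*G) (j(G, R) = (((-92*G + R**2) + G)*G)*R + R = (((R**2 - 92*G) + G)*G)*R + R = ((R**2 - 91*G)*G)*R + R = (G*(R**2 - 91*G))*R + R = G*R*(R**2 - 91*G) + R = R + G*R*(R**2 - 91*G))
j(q**3, -198) + 44011 = -198*(1 - 91*(0**3)**2 + 0**3*(-198)**2) + 44011 = -198*(1 - 91*0**2 + 0*39204) + 44011 = -198*(1 - 91*0 + 0) + 44011 = -198*(1 + 0 + 0) + 44011 = -198*1 + 44011 = -198 + 44011 = 43813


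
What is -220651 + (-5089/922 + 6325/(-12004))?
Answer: -1221081672447/5533844 ≈ -2.2066e+5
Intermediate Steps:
-220651 + (-5089/922 + 6325/(-12004)) = -220651 + (-5089*1/922 + 6325*(-1/12004)) = -220651 + (-5089/922 - 6325/12004) = -220651 - 33460003/5533844 = -1221081672447/5533844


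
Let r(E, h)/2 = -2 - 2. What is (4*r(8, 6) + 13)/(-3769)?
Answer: 19/3769 ≈ 0.0050411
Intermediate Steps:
r(E, h) = -8 (r(E, h) = 2*(-2 - 2) = 2*(-4) = -8)
(4*r(8, 6) + 13)/(-3769) = (4*(-8) + 13)/(-3769) = (-32 + 13)*(-1/3769) = -19*(-1/3769) = 19/3769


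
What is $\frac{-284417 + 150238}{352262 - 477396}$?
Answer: $\frac{134179}{125134} \approx 1.0723$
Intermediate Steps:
$\frac{-284417 + 150238}{352262 - 477396} = - \frac{134179}{-125134} = \left(-134179\right) \left(- \frac{1}{125134}\right) = \frac{134179}{125134}$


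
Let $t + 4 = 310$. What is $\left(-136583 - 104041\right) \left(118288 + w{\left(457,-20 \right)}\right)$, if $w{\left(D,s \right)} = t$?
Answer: $-28536562656$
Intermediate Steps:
$t = 306$ ($t = -4 + 310 = 306$)
$w{\left(D,s \right)} = 306$
$\left(-136583 - 104041\right) \left(118288 + w{\left(457,-20 \right)}\right) = \left(-136583 - 104041\right) \left(118288 + 306\right) = \left(-240624\right) 118594 = -28536562656$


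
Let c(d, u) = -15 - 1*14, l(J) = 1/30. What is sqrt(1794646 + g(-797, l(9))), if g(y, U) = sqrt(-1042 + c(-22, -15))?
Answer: sqrt(1794646 + 3*I*sqrt(119)) ≈ 1339.6 + 0.01*I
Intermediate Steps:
l(J) = 1/30
c(d, u) = -29 (c(d, u) = -15 - 14 = -29)
g(y, U) = 3*I*sqrt(119) (g(y, U) = sqrt(-1042 - 29) = sqrt(-1071) = 3*I*sqrt(119))
sqrt(1794646 + g(-797, l(9))) = sqrt(1794646 + 3*I*sqrt(119))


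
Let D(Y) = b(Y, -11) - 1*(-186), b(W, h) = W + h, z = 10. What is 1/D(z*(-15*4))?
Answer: -1/425 ≈ -0.0023529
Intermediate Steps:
D(Y) = 175 + Y (D(Y) = (Y - 11) - 1*(-186) = (-11 + Y) + 186 = 175 + Y)
1/D(z*(-15*4)) = 1/(175 + 10*(-15*4)) = 1/(175 + 10*(-60)) = 1/(175 - 600) = 1/(-425) = -1/425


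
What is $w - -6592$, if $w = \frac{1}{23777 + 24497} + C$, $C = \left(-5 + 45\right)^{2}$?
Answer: $\frac{395460609}{48274} \approx 8192.0$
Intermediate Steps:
$C = 1600$ ($C = 40^{2} = 1600$)
$w = \frac{77238401}{48274}$ ($w = \frac{1}{23777 + 24497} + 1600 = \frac{1}{48274} + 1600 = \frac{77238401}{48274} \approx 1600.0$)
$w - -6592 = \frac{77238401}{48274} - -6592 = \frac{77238401}{48274} + 6592 = \frac{395460609}{48274}$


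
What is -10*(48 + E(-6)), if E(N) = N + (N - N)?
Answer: -420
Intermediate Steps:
E(N) = N (E(N) = N + 0 = N)
-10*(48 + E(-6)) = -10*(48 - 6) = -10*42 = -420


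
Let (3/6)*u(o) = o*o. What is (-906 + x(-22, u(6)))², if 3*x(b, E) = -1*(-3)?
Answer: 819025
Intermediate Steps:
u(o) = 2*o² (u(o) = 2*(o*o) = 2*o²)
x(b, E) = 1 (x(b, E) = (-1*(-3))/3 = (⅓)*3 = 1)
(-906 + x(-22, u(6)))² = (-906 + 1)² = (-905)² = 819025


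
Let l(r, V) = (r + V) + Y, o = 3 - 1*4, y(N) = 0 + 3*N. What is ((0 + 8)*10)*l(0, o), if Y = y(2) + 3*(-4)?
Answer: -560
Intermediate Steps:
y(N) = 3*N
Y = -6 (Y = 3*2 + 3*(-4) = 6 - 12 = -6)
o = -1 (o = 3 - 4 = -1)
l(r, V) = -6 + V + r (l(r, V) = (r + V) - 6 = (V + r) - 6 = -6 + V + r)
((0 + 8)*10)*l(0, o) = ((0 + 8)*10)*(-6 - 1 + 0) = (8*10)*(-7) = 80*(-7) = -560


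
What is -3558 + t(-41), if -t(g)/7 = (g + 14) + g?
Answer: -3082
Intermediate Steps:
t(g) = -98 - 14*g (t(g) = -7*((g + 14) + g) = -7*((14 + g) + g) = -7*(14 + 2*g) = -98 - 14*g)
-3558 + t(-41) = -3558 + (-98 - 14*(-41)) = -3558 + (-98 + 574) = -3558 + 476 = -3082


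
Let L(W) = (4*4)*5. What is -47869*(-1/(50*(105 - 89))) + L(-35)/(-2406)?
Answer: 57554407/962400 ≈ 59.803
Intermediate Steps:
L(W) = 80 (L(W) = 16*5 = 80)
-47869*(-1/(50*(105 - 89))) + L(-35)/(-2406) = -47869*(-1/(50*(105 - 89))) + 80/(-2406) = -47869/(16*(-50)) + 80*(-1/2406) = -47869/(-800) - 40/1203 = -47869*(-1/800) - 40/1203 = 47869/800 - 40/1203 = 57554407/962400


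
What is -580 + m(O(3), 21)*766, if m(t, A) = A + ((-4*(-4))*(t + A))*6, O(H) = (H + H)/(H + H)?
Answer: 1633298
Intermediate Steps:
O(H) = 1 (O(H) = (2*H)/((2*H)) = (2*H)*(1/(2*H)) = 1)
m(t, A) = 96*t + 97*A (m(t, A) = A + (16*(A + t))*6 = A + (16*A + 16*t)*6 = A + (96*A + 96*t) = 96*t + 97*A)
-580 + m(O(3), 21)*766 = -580 + (96*1 + 97*21)*766 = -580 + (96 + 2037)*766 = -580 + 2133*766 = -580 + 1633878 = 1633298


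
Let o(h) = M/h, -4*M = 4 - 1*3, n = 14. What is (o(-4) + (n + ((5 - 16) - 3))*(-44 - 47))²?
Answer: 1/256 ≈ 0.0039063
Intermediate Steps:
M = -¼ (M = -(4 - 1*3)/4 = -(4 - 3)/4 = -¼*1 = -¼ ≈ -0.25000)
o(h) = -1/(4*h)
(o(-4) + (n + ((5 - 16) - 3))*(-44 - 47))² = (-¼/(-4) + (14 + ((5 - 16) - 3))*(-44 - 47))² = (-¼*(-¼) + (14 + (-11 - 3))*(-91))² = (1/16 + (14 - 14)*(-91))² = (1/16 + 0*(-91))² = (1/16 + 0)² = (1/16)² = 1/256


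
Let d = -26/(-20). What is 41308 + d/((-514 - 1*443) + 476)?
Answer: 15283959/370 ≈ 41308.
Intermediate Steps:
d = 13/10 (d = -26*(-1/20) = 13/10 ≈ 1.3000)
41308 + d/((-514 - 1*443) + 476) = 41308 + 13/(10*((-514 - 1*443) + 476)) = 41308 + 13/(10*((-514 - 443) + 476)) = 41308 + 13/(10*(-957 + 476)) = 41308 + (13/10)/(-481) = 41308 + (13/10)*(-1/481) = 41308 - 1/370 = 15283959/370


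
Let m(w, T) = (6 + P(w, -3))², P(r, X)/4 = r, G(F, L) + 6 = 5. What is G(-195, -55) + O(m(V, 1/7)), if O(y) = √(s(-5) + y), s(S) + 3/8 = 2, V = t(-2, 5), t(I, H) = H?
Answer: -1 + √10842/4 ≈ 25.031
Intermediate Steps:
G(F, L) = -1 (G(F, L) = -6 + 5 = -1)
P(r, X) = 4*r
V = 5
s(S) = 13/8 (s(S) = -3/8 + 2 = 13/8)
m(w, T) = (6 + 4*w)²
O(y) = √(13/8 + y)
G(-195, -55) + O(m(V, 1/7)) = -1 + √(26 + 16*(4*(3 + 2*5)²))/4 = -1 + √(26 + 16*(4*(3 + 10)²))/4 = -1 + √(26 + 16*(4*13²))/4 = -1 + √(26 + 16*(4*169))/4 = -1 + √(26 + 16*676)/4 = -1 + √(26 + 10816)/4 = -1 + √10842/4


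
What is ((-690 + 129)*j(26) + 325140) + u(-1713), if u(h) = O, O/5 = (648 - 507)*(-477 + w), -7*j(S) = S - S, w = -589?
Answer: -426390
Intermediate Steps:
j(S) = 0 (j(S) = -(S - S)/7 = -1/7*0 = 0)
O = -751530 (O = 5*((648 - 507)*(-477 - 589)) = 5*(141*(-1066)) = 5*(-150306) = -751530)
u(h) = -751530
((-690 + 129)*j(26) + 325140) + u(-1713) = ((-690 + 129)*0 + 325140) - 751530 = (-561*0 + 325140) - 751530 = (0 + 325140) - 751530 = 325140 - 751530 = -426390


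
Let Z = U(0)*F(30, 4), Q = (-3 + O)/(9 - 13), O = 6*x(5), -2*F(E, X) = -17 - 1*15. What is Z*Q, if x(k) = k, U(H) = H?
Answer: 0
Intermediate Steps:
F(E, X) = 16 (F(E, X) = -(-17 - 1*15)/2 = -(-17 - 15)/2 = -½*(-32) = 16)
O = 30 (O = 6*5 = 30)
Q = -27/4 (Q = (-3 + 30)/(9 - 13) = 27/(-4) = 27*(-¼) = -27/4 ≈ -6.7500)
Z = 0 (Z = 0*16 = 0)
Z*Q = 0*(-27/4) = 0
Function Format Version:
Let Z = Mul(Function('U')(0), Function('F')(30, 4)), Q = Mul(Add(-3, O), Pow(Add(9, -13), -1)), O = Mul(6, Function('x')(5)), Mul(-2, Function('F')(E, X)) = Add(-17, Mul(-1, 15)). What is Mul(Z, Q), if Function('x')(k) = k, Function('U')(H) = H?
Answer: 0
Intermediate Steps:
Function('F')(E, X) = 16 (Function('F')(E, X) = Mul(Rational(-1, 2), Add(-17, Mul(-1, 15))) = Mul(Rational(-1, 2), Add(-17, -15)) = Mul(Rational(-1, 2), -32) = 16)
O = 30 (O = Mul(6, 5) = 30)
Q = Rational(-27, 4) (Q = Mul(Add(-3, 30), Pow(Add(9, -13), -1)) = Mul(27, Pow(-4, -1)) = Mul(27, Rational(-1, 4)) = Rational(-27, 4) ≈ -6.7500)
Z = 0 (Z = Mul(0, 16) = 0)
Mul(Z, Q) = Mul(0, Rational(-27, 4)) = 0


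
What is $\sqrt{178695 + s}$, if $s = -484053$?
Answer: $i \sqrt{305358} \approx 552.59 i$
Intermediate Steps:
$\sqrt{178695 + s} = \sqrt{178695 - 484053} = \sqrt{-305358} = i \sqrt{305358}$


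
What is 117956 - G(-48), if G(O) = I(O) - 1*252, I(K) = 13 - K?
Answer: 118147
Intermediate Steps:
G(O) = -239 - O (G(O) = (13 - O) - 1*252 = (13 - O) - 252 = -239 - O)
117956 - G(-48) = 117956 - (-239 - 1*(-48)) = 117956 - (-239 + 48) = 117956 - 1*(-191) = 117956 + 191 = 118147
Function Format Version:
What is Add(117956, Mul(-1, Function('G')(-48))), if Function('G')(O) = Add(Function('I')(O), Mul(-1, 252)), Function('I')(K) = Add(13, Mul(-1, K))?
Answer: 118147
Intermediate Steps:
Function('G')(O) = Add(-239, Mul(-1, O)) (Function('G')(O) = Add(Add(13, Mul(-1, O)), Mul(-1, 252)) = Add(Add(13, Mul(-1, O)), -252) = Add(-239, Mul(-1, O)))
Add(117956, Mul(-1, Function('G')(-48))) = Add(117956, Mul(-1, Add(-239, Mul(-1, -48)))) = Add(117956, Mul(-1, Add(-239, 48))) = Add(117956, Mul(-1, -191)) = Add(117956, 191) = 118147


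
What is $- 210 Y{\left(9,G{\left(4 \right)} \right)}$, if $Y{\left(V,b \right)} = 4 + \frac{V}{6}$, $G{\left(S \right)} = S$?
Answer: $-1155$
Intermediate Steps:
$Y{\left(V,b \right)} = 4 + \frac{V}{6}$ ($Y{\left(V,b \right)} = 4 + V \frac{1}{6} = 4 + \frac{V}{6}$)
$- 210 Y{\left(9,G{\left(4 \right)} \right)} = - 210 \left(4 + \frac{1}{6} \cdot 9\right) = - 210 \left(4 + \frac{3}{2}\right) = \left(-210\right) \frac{11}{2} = -1155$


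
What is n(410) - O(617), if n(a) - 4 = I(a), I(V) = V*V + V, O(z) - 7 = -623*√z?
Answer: 168507 + 623*√617 ≈ 1.8398e+5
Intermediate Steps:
O(z) = 7 - 623*√z
I(V) = V + V² (I(V) = V² + V = V + V²)
n(a) = 4 + a*(1 + a)
n(410) - O(617) = (4 + 410*(1 + 410)) - (7 - 623*√617) = (4 + 410*411) + (-7 + 623*√617) = (4 + 168510) + (-7 + 623*√617) = 168514 + (-7 + 623*√617) = 168507 + 623*√617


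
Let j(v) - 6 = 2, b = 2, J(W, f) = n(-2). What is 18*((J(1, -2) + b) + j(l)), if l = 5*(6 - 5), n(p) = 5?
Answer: 270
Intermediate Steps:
J(W, f) = 5
l = 5 (l = 5*1 = 5)
j(v) = 8 (j(v) = 6 + 2 = 8)
18*((J(1, -2) + b) + j(l)) = 18*((5 + 2) + 8) = 18*(7 + 8) = 18*15 = 270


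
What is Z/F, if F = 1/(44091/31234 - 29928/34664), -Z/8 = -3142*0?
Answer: 0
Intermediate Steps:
Z = 0 (Z = -(-25136)*0 = -8*0 = 0)
F = 840602/460869 (F = 1/(44091*(1/31234) - 29928*1/34664) = 1/(1917/1358 - 3741/4333) = 1/(460869/840602) = 840602/460869 ≈ 1.8239)
Z/F = 0/(840602/460869) = 0*(460869/840602) = 0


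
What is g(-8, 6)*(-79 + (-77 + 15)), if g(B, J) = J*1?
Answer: -846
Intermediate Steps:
g(B, J) = J
g(-8, 6)*(-79 + (-77 + 15)) = 6*(-79 + (-77 + 15)) = 6*(-79 - 62) = 6*(-141) = -846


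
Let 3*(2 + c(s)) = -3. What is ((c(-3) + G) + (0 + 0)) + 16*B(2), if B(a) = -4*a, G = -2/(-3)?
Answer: -391/3 ≈ -130.33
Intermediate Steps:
G = 2/3 (G = -2*(-1/3) = 2/3 ≈ 0.66667)
c(s) = -3 (c(s) = -2 + (1/3)*(-3) = -2 - 1 = -3)
((c(-3) + G) + (0 + 0)) + 16*B(2) = ((-3 + 2/3) + (0 + 0)) + 16*(-4*2) = (-7/3 + 0) + 16*(-8) = -7/3 - 128 = -391/3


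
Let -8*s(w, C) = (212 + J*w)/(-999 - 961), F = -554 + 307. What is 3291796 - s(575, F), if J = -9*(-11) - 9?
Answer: 25807654659/7840 ≈ 3.2918e+6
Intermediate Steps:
J = 90 (J = 99 - 9 = 90)
F = -247
s(w, C) = 53/3920 + 9*w/1568 (s(w, C) = -(212 + 90*w)/(8*(-999 - 961)) = -(212 + 90*w)/(8*(-1960)) = -(212 + 90*w)*(-1)/(8*1960) = -(-53/490 - 9*w/196)/8 = 53/3920 + 9*w/1568)
3291796 - s(575, F) = 3291796 - (53/3920 + (9/1568)*575) = 3291796 - (53/3920 + 5175/1568) = 3291796 - 1*25981/7840 = 3291796 - 25981/7840 = 25807654659/7840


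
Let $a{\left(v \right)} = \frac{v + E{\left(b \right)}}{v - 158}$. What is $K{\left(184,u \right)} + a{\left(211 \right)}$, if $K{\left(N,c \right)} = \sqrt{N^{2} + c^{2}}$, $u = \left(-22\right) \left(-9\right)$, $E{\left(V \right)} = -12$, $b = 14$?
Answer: $\frac{199}{53} + 2 \sqrt{18265} \approx 274.05$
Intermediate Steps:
$u = 198$
$a{\left(v \right)} = \frac{-12 + v}{-158 + v}$ ($a{\left(v \right)} = \frac{v - 12}{v - 158} = \frac{-12 + v}{-158 + v}$)
$K{\left(184,u \right)} + a{\left(211 \right)} = \sqrt{184^{2} + 198^{2}} + \frac{-12 + 211}{-158 + 211} = \sqrt{33856 + 39204} + \frac{1}{53} \cdot 199 = \sqrt{73060} + \frac{1}{53} \cdot 199 = 2 \sqrt{18265} + \frac{199}{53} = \frac{199}{53} + 2 \sqrt{18265}$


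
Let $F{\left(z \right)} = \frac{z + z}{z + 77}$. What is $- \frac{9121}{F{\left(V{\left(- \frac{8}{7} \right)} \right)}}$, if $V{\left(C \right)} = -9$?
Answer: $\frac{310114}{9} \approx 34457.0$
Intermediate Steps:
$F{\left(z \right)} = \frac{2 z}{77 + z}$
$- \frac{9121}{F{\left(V{\left(- \frac{8}{7} \right)} \right)}} = - \frac{9121}{2 \left(-9\right) \frac{1}{77 - 9}} = - \frac{9121}{2 \left(-9\right) \frac{1}{68}} = - \frac{9121}{- \frac{9}{34}} = \left(-9121\right) \left(- \frac{34}{9}\right) = \frac{310114}{9}$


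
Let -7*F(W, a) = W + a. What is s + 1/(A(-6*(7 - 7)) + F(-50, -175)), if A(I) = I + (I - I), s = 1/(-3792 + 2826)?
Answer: 2179/72450 ≈ 0.030076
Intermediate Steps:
s = -1/966 (s = 1/(-966) = -1/966 ≈ -0.0010352)
F(W, a) = -W/7 - a/7 (F(W, a) = -(W + a)/7 = -W/7 - a/7)
A(I) = I (A(I) = I + 0 = I)
s + 1/(A(-6*(7 - 7)) + F(-50, -175)) = -1/966 + 1/(-6*(7 - 7) + (-⅐*(-50) - ⅐*(-175))) = -1/966 + 1/(-6*0 + (50/7 + 25)) = -1/966 + 1/(0 + 225/7) = -1/966 + 1/(225/7) = -1/966 + 7/225 = 2179/72450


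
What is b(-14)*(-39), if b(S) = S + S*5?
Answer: 3276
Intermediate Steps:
b(S) = 6*S (b(S) = S + 5*S = 6*S)
b(-14)*(-39) = (6*(-14))*(-39) = -84*(-39) = 3276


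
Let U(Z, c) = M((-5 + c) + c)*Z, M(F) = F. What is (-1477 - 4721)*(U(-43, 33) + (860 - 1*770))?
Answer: 15699534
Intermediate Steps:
U(Z, c) = Z*(-5 + 2*c) (U(Z, c) = ((-5 + c) + c)*Z = (-5 + 2*c)*Z = Z*(-5 + 2*c))
(-1477 - 4721)*(U(-43, 33) + (860 - 1*770)) = (-1477 - 4721)*(-43*(-5 + 2*33) + (860 - 1*770)) = -6198*(-43*(-5 + 66) + (860 - 770)) = -6198*(-43*61 + 90) = -6198*(-2623 + 90) = -6198*(-2533) = 15699534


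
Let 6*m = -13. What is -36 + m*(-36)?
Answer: 42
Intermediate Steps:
m = -13/6 (m = (⅙)*(-13) = -13/6 ≈ -2.1667)
-36 + m*(-36) = -36 - 13/6*(-36) = -36 + 78 = 42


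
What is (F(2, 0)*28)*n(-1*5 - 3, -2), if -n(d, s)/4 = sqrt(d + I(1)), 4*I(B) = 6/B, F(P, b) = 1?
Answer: -56*I*sqrt(26) ≈ -285.54*I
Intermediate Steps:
I(B) = 3/(2*B) (I(B) = (6/B)/4 = 3/(2*B))
n(d, s) = -4*sqrt(3/2 + d) (n(d, s) = -4*sqrt(d + (3/2)/1) = -4*sqrt(d + (3/2)*1) = -4*sqrt(d + 3/2) = -4*sqrt(3/2 + d))
(F(2, 0)*28)*n(-1*5 - 3, -2) = (1*28)*(-2*sqrt(6 + 4*(-1*5 - 3))) = 28*(-2*sqrt(6 + 4*(-5 - 3))) = 28*(-2*sqrt(6 + 4*(-8))) = 28*(-2*sqrt(6 - 32)) = 28*(-2*I*sqrt(26)) = -56*I*sqrt(26)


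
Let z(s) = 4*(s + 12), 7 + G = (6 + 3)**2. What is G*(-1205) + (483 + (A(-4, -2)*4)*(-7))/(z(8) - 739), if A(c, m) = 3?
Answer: -58763429/659 ≈ -89171.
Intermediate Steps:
G = 74 (G = -7 + (6 + 3)**2 = -7 + 9**2 = -7 + 81 = 74)
z(s) = 48 + 4*s (z(s) = 4*(12 + s) = 48 + 4*s)
G*(-1205) + (483 + (A(-4, -2)*4)*(-7))/(z(8) - 739) = 74*(-1205) + (483 + (3*4)*(-7))/((48 + 4*8) - 739) = -89170 + (483 + 12*(-7))/((48 + 32) - 739) = -89170 + (483 - 84)/(80 - 739) = -89170 + 399/(-659) = -89170 + 399*(-1/659) = -89170 - 399/659 = -58763429/659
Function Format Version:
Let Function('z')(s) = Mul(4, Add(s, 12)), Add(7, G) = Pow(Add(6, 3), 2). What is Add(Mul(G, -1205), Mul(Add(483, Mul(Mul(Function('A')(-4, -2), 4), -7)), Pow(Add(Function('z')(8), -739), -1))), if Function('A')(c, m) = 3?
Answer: Rational(-58763429, 659) ≈ -89171.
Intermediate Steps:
G = 74 (G = Add(-7, Pow(Add(6, 3), 2)) = Add(-7, Pow(9, 2)) = Add(-7, 81) = 74)
Function('z')(s) = Add(48, Mul(4, s)) (Function('z')(s) = Mul(4, Add(12, s)) = Add(48, Mul(4, s)))
Add(Mul(G, -1205), Mul(Add(483, Mul(Mul(Function('A')(-4, -2), 4), -7)), Pow(Add(Function('z')(8), -739), -1))) = Add(Mul(74, -1205), Mul(Add(483, Mul(Mul(3, 4), -7)), Pow(Add(Add(48, Mul(4, 8)), -739), -1))) = Add(-89170, Mul(Add(483, Mul(12, -7)), Pow(Add(Add(48, 32), -739), -1))) = Add(-89170, Mul(Add(483, -84), Pow(Add(80, -739), -1))) = Add(-89170, Mul(399, Pow(-659, -1))) = Add(-89170, Mul(399, Rational(-1, 659))) = Add(-89170, Rational(-399, 659)) = Rational(-58763429, 659)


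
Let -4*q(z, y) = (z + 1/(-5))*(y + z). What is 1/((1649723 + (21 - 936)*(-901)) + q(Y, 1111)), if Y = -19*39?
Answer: 1/2542699 ≈ 3.9328e-7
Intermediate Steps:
Y = -741
q(z, y) = -(-⅕ + z)*(y + z)/4 (q(z, y) = -(z + 1/(-5))*(y + z)/4 = -(z - ⅕)*(y + z)/4 = -(-⅕ + z)*(y + z)/4)
1/((1649723 + (21 - 936)*(-901)) + q(Y, 1111)) = 1/((1649723 + (21 - 936)*(-901)) + (-¼*(-741)² + (1/20)*1111 + (1/20)*(-741) - ¼*1111*(-741))) = 1/((1649723 - 915*(-901)) + (-¼*549081 + 1111/20 - 741/20 + 823251/4)) = 1/((1649723 + 824415) + (-549081/4 + 1111/20 - 741/20 + 823251/4)) = 1/(2474138 + 68561) = 1/2542699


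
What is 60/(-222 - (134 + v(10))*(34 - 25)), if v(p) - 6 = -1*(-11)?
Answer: -20/527 ≈ -0.037951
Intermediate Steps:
v(p) = 17 (v(p) = 6 - 1*(-11) = 6 + 11 = 17)
60/(-222 - (134 + v(10))*(34 - 25)) = 60/(-222 - (134 + 17)*(34 - 25)) = 60/(-222 - 151*9) = 60/(-222 - 1*1359) = 60/(-222 - 1359) = 60/(-1581) = 60*(-1/1581) = -20/527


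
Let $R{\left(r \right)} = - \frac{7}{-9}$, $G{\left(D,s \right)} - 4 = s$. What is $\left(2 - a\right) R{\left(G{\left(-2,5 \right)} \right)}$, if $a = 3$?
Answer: $- \frac{7}{9} \approx -0.77778$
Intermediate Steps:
$G{\left(D,s \right)} = 4 + s$
$R{\left(r \right)} = \frac{7}{9}$ ($R{\left(r \right)} = \left(-7\right) \left(- \frac{1}{9}\right) = \frac{7}{9}$)
$\left(2 - a\right) R{\left(G{\left(-2,5 \right)} \right)} = \left(2 - 3\right) \frac{7}{9} = \left(-1\right) \frac{7}{9} = - \frac{7}{9}$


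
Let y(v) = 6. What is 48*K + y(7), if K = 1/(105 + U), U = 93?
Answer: 206/33 ≈ 6.2424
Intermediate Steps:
K = 1/198 (K = 1/(105 + 93) = 1/198 ≈ 0.0050505)
48*K + y(7) = 48*(1/198) + 6 = 8/33 + 6 = 206/33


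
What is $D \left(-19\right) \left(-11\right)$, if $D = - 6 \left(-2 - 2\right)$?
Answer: $5016$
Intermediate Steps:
$D = 24$ ($D = - 6 \left(-2 - 2\right) = \left(-6\right) \left(-4\right) = 24$)
$D \left(-19\right) \left(-11\right) = 24 \left(-19\right) \left(-11\right) = \left(-456\right) \left(-11\right) = 5016$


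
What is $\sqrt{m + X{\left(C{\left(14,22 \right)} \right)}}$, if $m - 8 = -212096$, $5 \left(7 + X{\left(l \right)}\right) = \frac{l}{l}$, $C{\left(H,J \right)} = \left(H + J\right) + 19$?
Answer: $\frac{i \sqrt{5302370}}{5} \approx 460.54 i$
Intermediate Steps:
$C{\left(H,J \right)} = 19 + H + J$
$X{\left(l \right)} = - \frac{34}{5}$ ($X{\left(l \right)} = -7 + \frac{l \frac{1}{l}}{5} = -7 + \frac{1}{5} \cdot 1 = -7 + \frac{1}{5} = - \frac{34}{5}$)
$m = -212088$ ($m = 8 - 212096 = -212088$)
$\sqrt{m + X{\left(C{\left(14,22 \right)} \right)}} = \sqrt{-212088 - \frac{34}{5}} = \sqrt{- \frac{1060474}{5}} = \frac{i \sqrt{5302370}}{5}$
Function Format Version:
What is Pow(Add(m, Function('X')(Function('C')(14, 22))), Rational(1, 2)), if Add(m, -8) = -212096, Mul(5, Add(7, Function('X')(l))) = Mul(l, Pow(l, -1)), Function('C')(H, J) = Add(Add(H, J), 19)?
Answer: Mul(Rational(1, 5), I, Pow(5302370, Rational(1, 2))) ≈ Mul(460.54, I)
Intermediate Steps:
Function('C')(H, J) = Add(19, H, J)
Function('X')(l) = Rational(-34, 5) (Function('X')(l) = Add(-7, Mul(Rational(1, 5), Mul(l, Pow(l, -1)))) = Add(-7, Mul(Rational(1, 5), 1)) = Add(-7, Rational(1, 5)) = Rational(-34, 5))
m = -212088 (m = Add(8, -212096) = -212088)
Pow(Add(m, Function('X')(Function('C')(14, 22))), Rational(1, 2)) = Pow(Add(-212088, Rational(-34, 5)), Rational(1, 2)) = Pow(Rational(-1060474, 5), Rational(1, 2)) = Mul(Rational(1, 5), I, Pow(5302370, Rational(1, 2)))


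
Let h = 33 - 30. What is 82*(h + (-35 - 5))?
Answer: -3034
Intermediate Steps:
h = 3
82*(h + (-35 - 5)) = 82*(3 + (-35 - 5)) = 82*(3 - 40) = 82*(-37) = -3034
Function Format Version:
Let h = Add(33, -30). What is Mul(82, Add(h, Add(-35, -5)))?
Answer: -3034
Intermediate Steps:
h = 3
Mul(82, Add(h, Add(-35, -5))) = Mul(82, Add(3, Add(-35, -5))) = Mul(82, Add(3, -40)) = Mul(82, -37) = -3034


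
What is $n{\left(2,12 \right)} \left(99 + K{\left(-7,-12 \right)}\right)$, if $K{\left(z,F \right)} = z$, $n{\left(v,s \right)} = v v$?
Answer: $368$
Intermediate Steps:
$n{\left(v,s \right)} = v^{2}$
$n{\left(2,12 \right)} \left(99 + K{\left(-7,-12 \right)}\right) = 2^{2} \left(99 - 7\right) = 4 \cdot 92 = 368$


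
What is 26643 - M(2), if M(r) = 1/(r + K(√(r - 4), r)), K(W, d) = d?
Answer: 106571/4 ≈ 26643.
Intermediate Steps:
M(r) = 1/(2*r) (M(r) = 1/(r + r) = 1/(2*r))
26643 - M(2) = 26643 - 1/(2*2) = 26643 - 1*¼ = 26643 - ¼ = 106571/4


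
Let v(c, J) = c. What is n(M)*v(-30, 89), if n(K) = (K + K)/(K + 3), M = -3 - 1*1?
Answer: -240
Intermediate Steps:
M = -4 (M = -3 - 1 = -4)
n(K) = 2*K/(3 + K) (n(K) = (2*K)/(3 + K) = 2*K/(3 + K))
n(M)*v(-30, 89) = (2*(-4)/(3 - 4))*(-30) = (2*(-4)/(-1))*(-30) = (2*(-4)*(-1))*(-30) = 8*(-30) = -240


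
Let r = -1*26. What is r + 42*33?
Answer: 1360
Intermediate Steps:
r = -26
r + 42*33 = -26 + 42*33 = -26 + 1386 = 1360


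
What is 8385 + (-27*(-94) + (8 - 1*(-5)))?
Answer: 10936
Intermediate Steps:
8385 + (-27*(-94) + (8 - 1*(-5))) = 8385 + (2538 + (8 + 5)) = 8385 + (2538 + 13) = 8385 + 2551 = 10936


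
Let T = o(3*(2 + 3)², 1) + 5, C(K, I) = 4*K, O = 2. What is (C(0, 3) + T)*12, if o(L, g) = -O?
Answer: 36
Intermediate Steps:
o(L, g) = -2 (o(L, g) = -1*2 = -2)
T = 3 (T = -2 + 5 = 3)
(C(0, 3) + T)*12 = (4*0 + 3)*12 = (0 + 3)*12 = 3*12 = 36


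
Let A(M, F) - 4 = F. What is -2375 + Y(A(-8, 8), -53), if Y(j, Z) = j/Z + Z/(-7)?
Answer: -878400/371 ≈ -2367.7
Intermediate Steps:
A(M, F) = 4 + F
Y(j, Z) = -Z/7 + j/Z (Y(j, Z) = j/Z + Z*(-1/7) = j/Z - Z/7 = -Z/7 + j/Z)
-2375 + Y(A(-8, 8), -53) = -2375 + (-1/7*(-53) + (4 + 8)/(-53)) = -2375 + (53/7 + 12*(-1/53)) = -2375 + (53/7 - 12/53) = -2375 + 2725/371 = -878400/371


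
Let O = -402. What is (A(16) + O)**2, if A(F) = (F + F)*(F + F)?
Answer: 386884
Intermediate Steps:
A(F) = 4*F**2 (A(F) = (2*F)*(2*F) = 4*F**2)
(A(16) + O)**2 = (4*16**2 - 402)**2 = (4*256 - 402)**2 = (1024 - 402)**2 = 622**2 = 386884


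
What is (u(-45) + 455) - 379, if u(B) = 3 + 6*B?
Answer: -191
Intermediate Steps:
(u(-45) + 455) - 379 = ((3 + 6*(-45)) + 455) - 379 = ((3 - 270) + 455) - 379 = (-267 + 455) - 379 = 188 - 379 = -191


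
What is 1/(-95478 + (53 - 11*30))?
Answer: -1/95755 ≈ -1.0443e-5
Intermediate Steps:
1/(-95478 + (53 - 11*30)) = 1/(-95478 + (53 - 330)) = 1/(-95478 - 277) = 1/(-95755) = -1/95755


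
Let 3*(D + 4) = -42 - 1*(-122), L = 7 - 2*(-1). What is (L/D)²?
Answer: 729/4624 ≈ 0.15766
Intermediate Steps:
L = 9 (L = 7 + 2 = 9)
D = 68/3 (D = -4 + (-42 - 1*(-122))/3 = -4 + (-42 + 122)/3 = -4 + (⅓)*80 = -4 + 80/3 = 68/3 ≈ 22.667)
(L/D)² = (9/(68/3))² = (9*(3/68))² = (27/68)² = 729/4624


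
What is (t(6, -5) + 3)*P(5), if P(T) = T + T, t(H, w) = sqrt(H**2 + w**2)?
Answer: 30 + 10*sqrt(61) ≈ 108.10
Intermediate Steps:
P(T) = 2*T
(t(6, -5) + 3)*P(5) = (sqrt(6**2 + (-5)**2) + 3)*(2*5) = (sqrt(36 + 25) + 3)*10 = (sqrt(61) + 3)*10 = (3 + sqrt(61))*10 = 30 + 10*sqrt(61)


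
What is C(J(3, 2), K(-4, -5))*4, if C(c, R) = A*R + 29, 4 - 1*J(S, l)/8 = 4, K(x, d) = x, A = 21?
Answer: -220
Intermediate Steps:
J(S, l) = 0 (J(S, l) = 32 - 8*4 = 32 - 32 = 0)
C(c, R) = 29 + 21*R (C(c, R) = 21*R + 29 = 29 + 21*R)
C(J(3, 2), K(-4, -5))*4 = (29 + 21*(-4))*4 = (29 - 84)*4 = -55*4 = -220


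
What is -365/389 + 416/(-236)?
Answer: -61991/22951 ≈ -2.7010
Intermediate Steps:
-365/389 + 416/(-236) = -365*1/389 + 416*(-1/236) = -365/389 - 104/59 = -61991/22951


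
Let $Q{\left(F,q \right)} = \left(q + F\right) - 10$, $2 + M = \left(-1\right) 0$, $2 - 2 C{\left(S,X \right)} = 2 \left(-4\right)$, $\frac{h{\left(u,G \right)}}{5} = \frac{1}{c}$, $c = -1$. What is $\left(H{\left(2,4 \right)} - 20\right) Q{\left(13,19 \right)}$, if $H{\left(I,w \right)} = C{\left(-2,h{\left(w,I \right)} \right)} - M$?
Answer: $-286$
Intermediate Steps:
$h{\left(u,G \right)} = -5$ ($h{\left(u,G \right)} = \frac{5}{-1} = 5 \left(-1\right) = -5$)
$C{\left(S,X \right)} = 5$ ($C{\left(S,X \right)} = 1 - \frac{2 \left(-4\right)}{2} = 1 - -4 = 1 + 4 = 5$)
$M = -2$ ($M = -2 - 0 = -2 + 0 = -2$)
$H{\left(I,w \right)} = 7$ ($H{\left(I,w \right)} = 5 - -2 = 5 + 2 = 7$)
$Q{\left(F,q \right)} = -10 + F + q$ ($Q{\left(F,q \right)} = \left(F + q\right) - 10 = -10 + F + q$)
$\left(H{\left(2,4 \right)} - 20\right) Q{\left(13,19 \right)} = \left(7 - 20\right) \left(-10 + 13 + 19\right) = \left(7 - 20\right) 22 = \left(-13\right) 22 = -286$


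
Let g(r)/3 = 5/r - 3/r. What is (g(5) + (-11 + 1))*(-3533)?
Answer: 155452/5 ≈ 31090.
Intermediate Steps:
g(r) = 6/r (g(r) = 3*(5/r - 3/r) = 3*(2/r) = 6/r)
(g(5) + (-11 + 1))*(-3533) = (6/5 + (-11 + 1))*(-3533) = (6*(1/5) - 10)*(-3533) = (6/5 - 10)*(-3533) = -44/5*(-3533) = 155452/5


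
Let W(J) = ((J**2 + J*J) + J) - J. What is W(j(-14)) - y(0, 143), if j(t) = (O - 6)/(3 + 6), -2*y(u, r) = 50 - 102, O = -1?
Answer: -2008/81 ≈ -24.790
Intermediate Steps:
y(u, r) = 26 (y(u, r) = -(50 - 102)/2 = -1/2*(-52) = 26)
j(t) = -7/9 (j(t) = (-1 - 6)/(3 + 6) = -7/9)
W(J) = 2*J**2 (W(J) = ((J**2 + J**2) + J) - J = (2*J**2 + J) - J = (J + 2*J**2) - J = 2*J**2)
W(j(-14)) - y(0, 143) = 2*(-7/9)**2 - 1*26 = 2*(49/81) - 26 = 98/81 - 26 = -2008/81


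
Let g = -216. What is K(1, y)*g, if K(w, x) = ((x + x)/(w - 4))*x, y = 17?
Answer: 41616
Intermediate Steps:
K(w, x) = 2*x²/(-4 + w) (K(w, x) = ((2*x)/(-4 + w))*x = (2*x/(-4 + w))*x = 2*x²/(-4 + w))
K(1, y)*g = (2*17²/(-4 + 1))*(-216) = (2*289/(-3))*(-216) = (2*289*(-⅓))*(-216) = -578/3*(-216) = 41616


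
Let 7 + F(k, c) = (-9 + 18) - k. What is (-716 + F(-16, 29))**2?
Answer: 487204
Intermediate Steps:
F(k, c) = 2 - k (F(k, c) = -7 + ((-9 + 18) - k) = -7 + (9 - k) = 2 - k)
(-716 + F(-16, 29))**2 = (-716 + (2 - 1*(-16)))**2 = (-716 + (2 + 16))**2 = (-716 + 18)**2 = (-698)**2 = 487204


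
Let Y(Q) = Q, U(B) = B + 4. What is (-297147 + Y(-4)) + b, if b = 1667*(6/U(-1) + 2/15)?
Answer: -4403921/15 ≈ -2.9359e+5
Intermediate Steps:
U(B) = 4 + B
b = 53344/15 (b = 1667*(6/(4 - 1) + 2/15) = 1667*(6/3 + 2*(1/15)) = 1667*(6*(⅓) + 2/15) = 1667*(2 + 2/15) = 1667*(32/15) = 53344/15 ≈ 3556.3)
(-297147 + Y(-4)) + b = (-297147 - 4) + 53344/15 = -297151 + 53344/15 = -4403921/15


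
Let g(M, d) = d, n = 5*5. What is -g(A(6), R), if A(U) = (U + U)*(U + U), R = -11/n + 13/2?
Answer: -303/50 ≈ -6.0600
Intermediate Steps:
n = 25
R = 303/50 (R = -11/25 + 13/2 = 303/50 ≈ 6.0600)
A(U) = 4*U² (A(U) = (2*U)*(2*U) = 4*U²)
-g(A(6), R) = -1*303/50 = -303/50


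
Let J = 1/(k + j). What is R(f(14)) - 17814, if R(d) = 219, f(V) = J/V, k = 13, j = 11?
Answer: -17595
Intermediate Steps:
J = 1/24 (J = 1/(13 + 11) = 1/24 ≈ 0.041667)
f(V) = 1/(24*V)
R(f(14)) - 17814 = 219 - 17814 = -17595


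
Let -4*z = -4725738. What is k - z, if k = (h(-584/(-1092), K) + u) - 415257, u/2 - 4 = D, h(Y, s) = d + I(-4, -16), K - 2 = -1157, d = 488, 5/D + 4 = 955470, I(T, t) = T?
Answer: -1525114351457/955466 ≈ -1.5962e+6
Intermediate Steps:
z = 2362869/2 (z = -¼*(-4725738) = 2362869/2 ≈ 1.1814e+6)
D = 5/955466 (D = 5/(-4 + 955470) = 5/955466 ≈ 5.2331e-6)
K = -1155 (K = 2 - 1157 = -1155)
h(Y, s) = 484 (h(Y, s) = 488 - 4 = 484)
u = 3821869/477733 (u = 8 + 2*(5/955466) = 8 + 5/477733 = 3821869/477733 ≈ 8.0000)
k = -198146927740/477733 (k = (484 + 3821869/477733) - 415257 = 235044641/477733 - 415257 = -198146927740/477733 ≈ -4.1477e+5)
k - z = -198146927740/477733 - 1*2362869/2 = -198146927740/477733 - 2362869/2 = -1525114351457/955466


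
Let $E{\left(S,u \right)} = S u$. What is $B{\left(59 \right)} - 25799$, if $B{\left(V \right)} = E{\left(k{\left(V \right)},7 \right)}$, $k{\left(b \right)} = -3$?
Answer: $-25820$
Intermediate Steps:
$B{\left(V \right)} = -21$ ($B{\left(V \right)} = \left(-3\right) 7 = -21$)
$B{\left(59 \right)} - 25799 = -21 - 25799 = -25820$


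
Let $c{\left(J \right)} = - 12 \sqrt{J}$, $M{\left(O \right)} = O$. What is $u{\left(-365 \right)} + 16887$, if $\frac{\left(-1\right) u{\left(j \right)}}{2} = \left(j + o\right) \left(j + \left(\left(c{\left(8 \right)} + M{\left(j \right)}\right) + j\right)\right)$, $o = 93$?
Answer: $-578793 - 13056 \sqrt{2} \approx -5.9726 \cdot 10^{5}$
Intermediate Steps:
$u{\left(j \right)} = - 2 \left(93 + j\right) \left(- 24 \sqrt{2} + 3 j\right)$ ($u{\left(j \right)} = - 2 \left(j + 93\right) \left(j + \left(\left(- 12 \sqrt{8} + j\right) + j\right)\right) = - 2 \left(93 + j\right) \left(j + \left(\left(- 12 \cdot 2 \sqrt{2} + j\right) + j\right)\right) = - 2 \left(93 + j\right) \left(j + \left(\left(- 24 \sqrt{2} + j\right) + j\right)\right) = - 2 \left(93 + j\right) \left(j + \left(\left(j - 24 \sqrt{2}\right) + j\right)\right) = - 2 \left(93 + j\right) \left(j + \left(- 24 \sqrt{2} + 2 j\right)\right) = - 2 \left(93 + j\right) \left(- 24 \sqrt{2} + 3 j\right)$)
$u{\left(-365 \right)} + 16887 = \left(\left(-558\right) \left(-365\right) - 6 \left(-365\right)^{2} + 4464 \sqrt{2} + 48 \left(-365\right) \sqrt{2}\right) + 16887 = \left(203670 - 799350 + 4464 \sqrt{2} - 17520 \sqrt{2}\right) + 16887 = \left(-595680 - 13056 \sqrt{2}\right) + 16887 = -578793 - 13056 \sqrt{2}$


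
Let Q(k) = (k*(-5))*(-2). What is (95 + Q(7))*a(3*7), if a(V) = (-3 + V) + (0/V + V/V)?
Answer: 3135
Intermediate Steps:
a(V) = -2 + V (a(V) = (-3 + V) + (0 + 1) = (-3 + V) + 1 = -2 + V)
Q(k) = 10*k (Q(k) = -5*k*(-2) = 10*k)
(95 + Q(7))*a(3*7) = (95 + 10*7)*(-2 + 3*7) = (95 + 70)*(-2 + 21) = 165*19 = 3135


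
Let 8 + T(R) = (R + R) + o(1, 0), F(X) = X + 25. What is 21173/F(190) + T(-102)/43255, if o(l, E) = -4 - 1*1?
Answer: 183158292/1859965 ≈ 98.474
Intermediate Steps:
o(l, E) = -5 (o(l, E) = -4 - 1 = -5)
F(X) = 25 + X
T(R) = -13 + 2*R (T(R) = -8 + ((R + R) - 5) = -8 + (2*R - 5) = -8 + (-5 + 2*R) = -13 + 2*R)
21173/F(190) + T(-102)/43255 = 21173/(25 + 190) + (-13 + 2*(-102))/43255 = 21173/215 + (-13 - 204)*(1/43255) = 21173*(1/215) - 217*1/43255 = 21173/215 - 217/43255 = 183158292/1859965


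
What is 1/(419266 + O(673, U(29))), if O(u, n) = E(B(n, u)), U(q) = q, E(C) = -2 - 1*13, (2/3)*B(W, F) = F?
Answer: 1/419251 ≈ 2.3852e-6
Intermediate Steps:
B(W, F) = 3*F/2
E(C) = -15 (E(C) = -2 - 13 = -15)
O(u, n) = -15
1/(419266 + O(673, U(29))) = 1/(419266 - 15) = 1/419251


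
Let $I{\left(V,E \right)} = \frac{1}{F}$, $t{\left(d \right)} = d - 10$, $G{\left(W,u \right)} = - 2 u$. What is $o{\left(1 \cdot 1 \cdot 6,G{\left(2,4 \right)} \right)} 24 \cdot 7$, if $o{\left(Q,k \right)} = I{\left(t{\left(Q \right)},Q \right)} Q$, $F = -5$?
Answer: $- \frac{1008}{5} \approx -201.6$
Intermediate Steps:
$t{\left(d \right)} = -10 + d$ ($t{\left(d \right)} = d - 10 = -10 + d$)
$I{\left(V,E \right)} = - \frac{1}{5}$ ($I{\left(V,E \right)} = \frac{1}{-5} = - \frac{1}{5}$)
$o{\left(Q,k \right)} = - \frac{Q}{5}$
$o{\left(1 \cdot 1 \cdot 6,G{\left(2,4 \right)} \right)} 24 \cdot 7 = - \frac{1 \cdot 1 \cdot 6}{5} \cdot 24 \cdot 7 = - \frac{1 \cdot 6}{5} \cdot 24 \cdot 7 = \left(- \frac{1}{5}\right) 6 \cdot 24 \cdot 7 = \left(- \frac{6}{5}\right) 24 \cdot 7 = \left(- \frac{144}{5}\right) 7 = - \frac{1008}{5}$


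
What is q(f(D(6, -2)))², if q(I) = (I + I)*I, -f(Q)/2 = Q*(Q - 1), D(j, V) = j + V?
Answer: 1327104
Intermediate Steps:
D(j, V) = V + j
f(Q) = -2*Q*(-1 + Q) (f(Q) = -2*Q*(Q - 1) = -2*Q*(-1 + Q))
q(I) = 2*I² (q(I) = (2*I)*I = 2*I²)
q(f(D(6, -2)))² = (2*(2*(-2 + 6)*(1 - (-2 + 6)))²)² = (2*(2*4*(1 - 1*4))²)² = (2*(2*4*(1 - 4))²)² = (2*(2*4*(-3))²)² = (2*(-24)²)² = (2*576)² = 1152² = 1327104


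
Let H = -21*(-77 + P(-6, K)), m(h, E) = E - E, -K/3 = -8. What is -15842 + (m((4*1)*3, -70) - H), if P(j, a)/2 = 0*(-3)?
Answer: -17459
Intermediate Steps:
K = 24 (K = -3*(-8) = 24)
P(j, a) = 0 (P(j, a) = 2*(0*(-3)) = 2*0 = 0)
m(h, E) = 0
H = 1617 (H = -21*(-77 + 0) = -21*(-77) = 1617)
-15842 + (m((4*1)*3, -70) - H) = -15842 + (0 - 1*1617) = -15842 + (0 - 1617) = -15842 - 1617 = -17459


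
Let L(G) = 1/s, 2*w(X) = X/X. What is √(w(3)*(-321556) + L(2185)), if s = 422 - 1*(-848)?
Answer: I*√259318834930/1270 ≈ 400.97*I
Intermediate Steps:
w(X) = ½ (w(X) = (X/X)/2 = (½)*1 = ½)
s = 1270 (s = 422 + 848 = 1270)
L(G) = 1/1270
√(w(3)*(-321556) + L(2185)) = √((½)*(-321556) + 1/1270) = √(-160778 + 1/1270) = √(-204188059/1270) = I*√259318834930/1270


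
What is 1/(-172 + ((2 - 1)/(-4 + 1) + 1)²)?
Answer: -9/1544 ≈ -0.0058290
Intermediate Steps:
1/(-172 + ((2 - 1)/(-4 + 1) + 1)²) = 1/(-172 + (1/(-3) + 1)²) = 1/(-172 + (1*(-⅓) + 1)²) = 1/(-172 + (-⅓ + 1)²) = 1/(-172 + (⅔)²) = 1/(-172 + 4/9) = 1/(-1544/9) = -9/1544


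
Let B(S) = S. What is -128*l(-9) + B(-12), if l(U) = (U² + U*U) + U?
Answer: -19596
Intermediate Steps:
l(U) = U + 2*U² (l(U) = (U² + U²) + U = 2*U² + U = U + 2*U²)
-128*l(-9) + B(-12) = -(-1152)*(1 + 2*(-9)) - 12 = -(-1152)*(1 - 18) - 12 = -(-1152)*(-17) - 12 = -128*153 - 12 = -19584 - 12 = -19596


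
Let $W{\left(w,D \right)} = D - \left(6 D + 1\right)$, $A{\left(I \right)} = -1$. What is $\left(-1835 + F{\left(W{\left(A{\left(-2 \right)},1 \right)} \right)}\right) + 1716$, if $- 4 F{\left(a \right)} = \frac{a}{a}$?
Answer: $- \frac{477}{4} \approx -119.25$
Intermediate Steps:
$W{\left(w,D \right)} = -1 - 5 D$ ($W{\left(w,D \right)} = D - \left(1 + 6 D\right) = -1 - 5 D$)
$F{\left(a \right)} = - \frac{1}{4}$ ($F{\left(a \right)} = - \frac{a \frac{1}{a}}{4} = \left(- \frac{1}{4}\right) 1 = - \frac{1}{4}$)
$\left(-1835 + F{\left(W{\left(A{\left(-2 \right)},1 \right)} \right)}\right) + 1716 = \left(-1835 - \frac{1}{4}\right) + 1716 = - \frac{7341}{4} + 1716 = - \frac{477}{4}$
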